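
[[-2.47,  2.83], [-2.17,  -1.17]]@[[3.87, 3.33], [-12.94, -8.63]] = [[-46.18,-32.65], [6.74,2.87]]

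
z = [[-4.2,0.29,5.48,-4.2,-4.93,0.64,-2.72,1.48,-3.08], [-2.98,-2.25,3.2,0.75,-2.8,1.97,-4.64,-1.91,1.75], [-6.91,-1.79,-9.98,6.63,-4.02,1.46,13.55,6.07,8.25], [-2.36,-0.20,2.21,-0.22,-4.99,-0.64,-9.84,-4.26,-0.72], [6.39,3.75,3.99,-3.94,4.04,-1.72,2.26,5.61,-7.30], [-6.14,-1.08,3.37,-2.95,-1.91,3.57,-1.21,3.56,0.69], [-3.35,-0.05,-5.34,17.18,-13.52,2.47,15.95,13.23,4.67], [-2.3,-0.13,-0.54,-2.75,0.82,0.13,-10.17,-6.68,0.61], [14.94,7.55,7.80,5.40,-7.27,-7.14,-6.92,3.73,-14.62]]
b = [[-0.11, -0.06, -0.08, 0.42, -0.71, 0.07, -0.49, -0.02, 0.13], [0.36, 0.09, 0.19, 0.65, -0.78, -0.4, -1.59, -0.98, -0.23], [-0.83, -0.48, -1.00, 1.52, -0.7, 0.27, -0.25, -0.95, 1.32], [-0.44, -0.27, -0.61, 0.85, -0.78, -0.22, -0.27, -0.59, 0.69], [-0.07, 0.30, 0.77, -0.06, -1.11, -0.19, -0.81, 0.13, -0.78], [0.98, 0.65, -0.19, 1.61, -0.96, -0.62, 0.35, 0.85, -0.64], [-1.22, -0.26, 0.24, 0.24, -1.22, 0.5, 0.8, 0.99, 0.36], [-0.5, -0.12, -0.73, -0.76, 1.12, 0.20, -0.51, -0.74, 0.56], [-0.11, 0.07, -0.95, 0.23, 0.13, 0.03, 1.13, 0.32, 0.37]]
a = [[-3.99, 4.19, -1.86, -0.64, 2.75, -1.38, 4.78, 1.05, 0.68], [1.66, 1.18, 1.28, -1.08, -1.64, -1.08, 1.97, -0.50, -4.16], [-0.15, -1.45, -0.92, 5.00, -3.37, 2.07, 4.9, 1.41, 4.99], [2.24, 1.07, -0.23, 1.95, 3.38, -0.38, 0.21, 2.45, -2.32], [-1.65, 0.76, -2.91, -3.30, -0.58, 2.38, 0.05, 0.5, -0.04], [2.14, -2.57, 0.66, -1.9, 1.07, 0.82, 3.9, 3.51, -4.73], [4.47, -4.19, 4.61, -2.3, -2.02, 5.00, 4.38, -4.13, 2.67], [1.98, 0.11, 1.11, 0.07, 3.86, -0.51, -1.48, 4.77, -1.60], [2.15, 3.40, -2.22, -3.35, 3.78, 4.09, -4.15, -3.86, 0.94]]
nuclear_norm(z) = 109.48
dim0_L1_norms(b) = [4.62, 2.3, 4.76, 6.34, 7.51, 2.5, 6.2, 5.57, 5.08]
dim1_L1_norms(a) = [21.32, 14.55, 24.26, 14.23, 12.17, 21.3, 33.77, 15.49, 27.94]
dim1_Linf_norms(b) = [0.71, 1.59, 1.52, 0.85, 1.11, 1.61, 1.22, 1.12, 1.13]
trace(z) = -14.39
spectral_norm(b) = 3.56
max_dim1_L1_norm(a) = 33.77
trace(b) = -1.47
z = a @ b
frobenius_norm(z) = 54.76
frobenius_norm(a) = 24.65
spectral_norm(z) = 40.05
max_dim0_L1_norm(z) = 67.26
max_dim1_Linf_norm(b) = 1.61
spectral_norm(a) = 13.63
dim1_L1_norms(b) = [2.09, 5.27, 7.32, 4.72, 4.22, 6.85, 5.83, 5.24, 3.34]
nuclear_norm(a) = 62.55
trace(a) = 8.55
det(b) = -0.00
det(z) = 642.53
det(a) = -436986.38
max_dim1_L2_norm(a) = 11.68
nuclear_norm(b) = 13.48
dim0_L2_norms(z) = [19.95, 8.98, 16.18, 20.45, 18.15, 8.92, 26.86, 18.4, 19.26]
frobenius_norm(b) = 6.13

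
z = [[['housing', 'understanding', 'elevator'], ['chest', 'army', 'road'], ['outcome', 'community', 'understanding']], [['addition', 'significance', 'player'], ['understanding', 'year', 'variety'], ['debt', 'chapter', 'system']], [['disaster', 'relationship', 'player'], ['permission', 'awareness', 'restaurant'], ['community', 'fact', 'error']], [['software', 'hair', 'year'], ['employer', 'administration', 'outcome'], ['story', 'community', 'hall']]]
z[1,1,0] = 'understanding'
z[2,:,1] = ['relationship', 'awareness', 'fact']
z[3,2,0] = 'story'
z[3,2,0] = 'story'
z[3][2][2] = 'hall'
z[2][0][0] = 'disaster'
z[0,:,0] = ['housing', 'chest', 'outcome']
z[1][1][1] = 'year'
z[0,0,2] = 'elevator'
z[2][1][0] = 'permission'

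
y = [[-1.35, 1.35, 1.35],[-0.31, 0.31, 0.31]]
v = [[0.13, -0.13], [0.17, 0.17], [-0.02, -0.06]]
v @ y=[[-0.14,0.14,0.14], [-0.28,0.28,0.28], [0.05,-0.05,-0.05]]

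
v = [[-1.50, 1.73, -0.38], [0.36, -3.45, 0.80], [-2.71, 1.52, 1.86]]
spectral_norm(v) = 4.74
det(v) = 9.89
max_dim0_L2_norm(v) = 4.15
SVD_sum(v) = [[-1.23,1.84,0.22], [1.64,-2.46,-0.30], [-1.62,2.43,0.29]] + [[0.11,0.09,-0.13], [-1.11,-0.90,1.3], [-1.21,-0.98,1.42]] + [[-0.39, -0.2, -0.47], [-0.17, -0.09, -0.21], [0.12, 0.06, 0.15]]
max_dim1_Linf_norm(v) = 3.45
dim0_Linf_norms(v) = [2.71, 3.45, 1.86]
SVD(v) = [[-0.47, 0.07, -0.88], [0.63, -0.67, -0.39], [-0.62, -0.74, 0.27]] @ diag([4.736215498368189, 2.8655246889812354, 0.7283755966916733]) @ [[0.55,-0.83,-0.10], [0.57,0.46,-0.67], [0.61,0.31,0.73]]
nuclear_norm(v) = 8.33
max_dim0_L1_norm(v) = 6.7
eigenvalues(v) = [2.17, -1.09, -4.18]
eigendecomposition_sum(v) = [[0.06,-0.0,-0.08], [-0.22,0.01,0.29], [-1.54,0.09,2.10]] + [[-0.88, -0.61, 0.05], [-0.35, -0.24, 0.02], [-0.63, -0.44, 0.04]] + [[-0.67, 2.35, -0.35], [0.92, -3.22, 0.49], [-0.54, 1.87, -0.28]]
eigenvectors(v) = [[-0.04,-0.77,-0.53], [0.14,-0.31,0.73], [0.99,-0.55,-0.42]]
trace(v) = -3.09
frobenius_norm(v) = 5.58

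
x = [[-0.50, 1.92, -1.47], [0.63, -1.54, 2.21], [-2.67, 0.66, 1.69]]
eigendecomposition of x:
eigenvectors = [[0.13,0.40,-0.63],[-0.46,0.70,0.66],[-0.88,0.59,-0.41]]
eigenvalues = [2.45, 0.69, -3.49]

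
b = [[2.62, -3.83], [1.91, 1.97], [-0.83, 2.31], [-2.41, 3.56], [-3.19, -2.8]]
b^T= [[2.62,1.91,-0.83,-2.41,-3.19], [-3.83,1.97,2.31,3.56,-2.80]]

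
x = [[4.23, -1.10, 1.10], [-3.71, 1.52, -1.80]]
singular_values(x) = [6.26, 0.68]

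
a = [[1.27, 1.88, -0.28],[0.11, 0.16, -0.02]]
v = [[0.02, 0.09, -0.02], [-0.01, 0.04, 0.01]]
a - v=[[1.25, 1.79, -0.26], [0.12, 0.12, -0.03]]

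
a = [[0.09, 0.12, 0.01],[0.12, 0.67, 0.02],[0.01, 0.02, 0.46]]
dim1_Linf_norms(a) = [0.12, 0.67, 0.46]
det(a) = 0.02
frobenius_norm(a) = 0.84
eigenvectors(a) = [[-0.98,  0.19,  -0.00], [0.19,  0.98,  -0.09], [0.02,  0.09,  1.0]]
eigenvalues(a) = [0.07, 0.7, 0.46]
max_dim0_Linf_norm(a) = 0.67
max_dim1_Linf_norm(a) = 0.67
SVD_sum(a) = [[0.03, 0.13, 0.01], [0.13, 0.66, 0.06], [0.01, 0.06, 0.01]] + [[0.00, 0.0, -0.0], [0.0, 0.0, -0.04], [-0.0, -0.04, 0.45]] + [[0.06, -0.01, -0.00], [-0.01, 0.0, 0.0], [-0.0, 0.0, 0.00]]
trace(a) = 1.22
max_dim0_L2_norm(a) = 0.68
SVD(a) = [[-0.19, -0.00, -0.98],[-0.98, -0.09, 0.19],[-0.09, 1.0, 0.02]] @ diag([0.6958197149052238, 0.4581162105947179, 0.06606407450005829]) @ [[-0.19, -0.98, -0.09], [-0.0, -0.09, 1.00], [-0.98, 0.19, 0.02]]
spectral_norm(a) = 0.70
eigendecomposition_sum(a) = [[0.06, -0.01, -0.0], [-0.01, 0.0, 0.0], [-0.0, 0.0, 0.00]] + [[0.03, 0.13, 0.01], [0.13, 0.66, 0.06], [0.01, 0.06, 0.01]] + [[0.00, 0.0, -0.00], [0.00, 0.0, -0.04], [-0.0, -0.04, 0.45]]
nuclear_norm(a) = 1.22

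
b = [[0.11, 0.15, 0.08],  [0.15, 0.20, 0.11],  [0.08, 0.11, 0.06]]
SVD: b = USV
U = [[-0.55, 0.62, -0.57], [-0.74, -0.68, -0.03], [-0.40, 0.40, 0.82]]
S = [0.37, 0.0, 0.0]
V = [[-0.55, -0.74, -0.4], [-0.62, 0.68, -0.40], [-0.57, -0.03, 0.82]]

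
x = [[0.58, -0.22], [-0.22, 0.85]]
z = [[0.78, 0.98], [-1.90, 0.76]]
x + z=[[1.36, 0.76], [-2.12, 1.61]]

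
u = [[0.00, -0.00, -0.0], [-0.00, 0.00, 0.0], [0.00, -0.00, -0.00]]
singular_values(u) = [0.0, 0.0, -0.0]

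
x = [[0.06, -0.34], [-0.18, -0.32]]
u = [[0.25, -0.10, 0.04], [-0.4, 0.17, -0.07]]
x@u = [[0.15, -0.06, 0.03], [0.08, -0.04, 0.02]]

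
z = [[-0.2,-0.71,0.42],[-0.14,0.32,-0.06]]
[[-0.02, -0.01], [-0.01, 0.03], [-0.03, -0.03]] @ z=[[0.01, 0.01, -0.01],  [-0.0, 0.02, -0.01],  [0.01, 0.01, -0.01]]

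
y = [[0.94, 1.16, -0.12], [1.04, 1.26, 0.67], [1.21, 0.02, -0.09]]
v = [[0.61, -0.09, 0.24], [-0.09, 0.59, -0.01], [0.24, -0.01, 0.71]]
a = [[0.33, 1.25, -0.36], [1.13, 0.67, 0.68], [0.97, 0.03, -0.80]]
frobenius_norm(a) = 2.36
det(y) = 1.11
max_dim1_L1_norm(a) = 2.48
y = a + v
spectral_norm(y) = 2.40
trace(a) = 0.20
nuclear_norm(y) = 3.82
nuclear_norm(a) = 3.93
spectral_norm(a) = 1.84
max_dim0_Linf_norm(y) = 1.26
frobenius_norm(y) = 2.61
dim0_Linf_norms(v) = [0.61, 0.59, 0.71]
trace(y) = 2.11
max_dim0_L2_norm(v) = 0.75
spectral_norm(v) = 0.92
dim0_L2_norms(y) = [1.85, 1.71, 0.69]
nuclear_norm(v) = 1.91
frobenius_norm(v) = 1.16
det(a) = 1.99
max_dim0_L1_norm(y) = 3.19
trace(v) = 1.91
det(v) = 0.22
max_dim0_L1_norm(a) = 2.43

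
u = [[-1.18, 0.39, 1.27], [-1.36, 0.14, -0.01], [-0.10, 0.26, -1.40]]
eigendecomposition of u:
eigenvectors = [[(-0.35+0.39j),(-0.35-0.39j),(-0.72+0j)], [(-0.84+0j),(-0.84-0j),(-0.56+0j)], [(-0.15+0.06j),(-0.15-0.06j),0.40+0.00j]]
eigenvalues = [(-0.43+0.64j), (-0.43-0.64j), (-1.59+0j)]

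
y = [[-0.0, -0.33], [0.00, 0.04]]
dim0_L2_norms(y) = [0.0, 0.33]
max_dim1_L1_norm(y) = 0.33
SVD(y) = [[-0.99, -0.12], [0.12, -0.99]] @ diag([0.33241540277189324, -0.0]) @ [[0.00,1.00], [-1.0,0.0]]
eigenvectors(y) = [[1.0,-0.99], [0.0,0.12]]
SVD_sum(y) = [[0.0, -0.33], [0.00, 0.04]] + [[-0.0,-0.00], [-0.0,-0.00]]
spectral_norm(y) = 0.33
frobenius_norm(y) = 0.33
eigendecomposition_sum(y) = [[-0.00, -0.00], [-0.00, -0.00]] + [[0.0,  -0.33], [0.0,  0.04]]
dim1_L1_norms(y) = [0.33, 0.04]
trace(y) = 0.04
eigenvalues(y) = [-0.0, 0.04]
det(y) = 0.00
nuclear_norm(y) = 0.33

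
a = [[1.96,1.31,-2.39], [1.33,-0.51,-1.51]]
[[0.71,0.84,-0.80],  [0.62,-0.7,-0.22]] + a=[[2.67, 2.15, -3.19], [1.95, -1.21, -1.73]]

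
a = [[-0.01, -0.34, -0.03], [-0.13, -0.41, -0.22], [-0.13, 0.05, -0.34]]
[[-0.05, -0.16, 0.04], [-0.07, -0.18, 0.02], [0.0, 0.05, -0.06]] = a @[[0.08, 0.14, -0.01],[0.14, 0.47, -0.12],[-0.01, -0.12, 0.15]]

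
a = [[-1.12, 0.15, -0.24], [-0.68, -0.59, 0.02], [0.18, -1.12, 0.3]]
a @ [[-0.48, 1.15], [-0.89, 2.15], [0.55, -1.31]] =[[0.27,-0.65], [0.86,-2.08], [1.08,-2.59]]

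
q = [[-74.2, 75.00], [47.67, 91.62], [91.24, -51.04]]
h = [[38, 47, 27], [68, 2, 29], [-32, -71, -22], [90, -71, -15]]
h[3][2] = -15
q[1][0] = 47.67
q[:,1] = [75.0, 91.62, -51.04]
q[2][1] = -51.04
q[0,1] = 75.0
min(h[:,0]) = -32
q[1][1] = 91.62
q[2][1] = -51.04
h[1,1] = 2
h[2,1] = -71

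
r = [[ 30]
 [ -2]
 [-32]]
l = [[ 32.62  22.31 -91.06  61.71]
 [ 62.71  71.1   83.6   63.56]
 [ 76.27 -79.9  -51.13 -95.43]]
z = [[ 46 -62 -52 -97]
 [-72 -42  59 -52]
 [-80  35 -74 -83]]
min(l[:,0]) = 32.62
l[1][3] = 63.56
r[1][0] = -2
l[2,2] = -51.13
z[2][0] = -80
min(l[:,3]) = -95.43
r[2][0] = -32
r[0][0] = 30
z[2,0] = -80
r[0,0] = 30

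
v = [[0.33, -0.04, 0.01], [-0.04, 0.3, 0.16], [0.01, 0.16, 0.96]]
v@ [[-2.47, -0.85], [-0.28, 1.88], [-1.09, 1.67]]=[[-0.81, -0.34],[-0.16, 0.87],[-1.12, 1.9]]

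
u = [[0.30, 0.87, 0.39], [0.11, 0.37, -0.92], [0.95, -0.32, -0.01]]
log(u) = [[0.91j, (0.4-0.85j), -0.29-1.15j],[-0.40-0.84j, (-0+0.79j), -0.32+1.06j],[0.30-1.15j, 0.32+1.07j, 0.00+1.45j]]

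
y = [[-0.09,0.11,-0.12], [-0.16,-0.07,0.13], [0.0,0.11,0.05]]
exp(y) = [[0.91, 0.1, -0.11],[-0.15, 0.93, 0.14],[-0.01, 0.11, 1.06]]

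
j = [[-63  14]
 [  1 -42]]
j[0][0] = -63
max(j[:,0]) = 1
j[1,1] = -42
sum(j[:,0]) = -62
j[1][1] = -42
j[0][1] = 14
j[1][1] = -42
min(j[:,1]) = -42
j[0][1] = 14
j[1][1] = -42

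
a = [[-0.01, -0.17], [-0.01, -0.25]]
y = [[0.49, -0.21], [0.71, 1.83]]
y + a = [[0.48, -0.38], [0.7, 1.58]]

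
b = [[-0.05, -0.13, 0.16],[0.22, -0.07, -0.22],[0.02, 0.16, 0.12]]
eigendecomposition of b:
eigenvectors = [[0.18-0.52j, 0.18+0.52j, (0.69+0j)], [-0.74+0.00j, (-0.74-0j), -0.05+0.00j], [0.19+0.32j, 0.19-0.32j, (0.73+0j)]]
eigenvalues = [(-0.06+0.25j), (-0.06-0.25j), (0.13+0j)]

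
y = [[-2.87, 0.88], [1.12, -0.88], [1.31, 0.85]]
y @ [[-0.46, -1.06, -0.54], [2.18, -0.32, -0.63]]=[[3.24,2.76,1.00], [-2.43,-0.91,-0.05], [1.25,-1.66,-1.24]]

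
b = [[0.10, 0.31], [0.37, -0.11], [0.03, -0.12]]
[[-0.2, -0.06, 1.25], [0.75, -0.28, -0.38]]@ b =[[-0.0, -0.21], [-0.04, 0.31]]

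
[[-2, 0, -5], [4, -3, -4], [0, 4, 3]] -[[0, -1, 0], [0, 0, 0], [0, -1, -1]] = [[-2, 1, -5], [4, -3, -4], [0, 5, 4]]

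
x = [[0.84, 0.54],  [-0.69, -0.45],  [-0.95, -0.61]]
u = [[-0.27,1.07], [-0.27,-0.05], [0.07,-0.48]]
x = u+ [[1.11, -0.53], [-0.42, -0.40], [-1.02, -0.13]]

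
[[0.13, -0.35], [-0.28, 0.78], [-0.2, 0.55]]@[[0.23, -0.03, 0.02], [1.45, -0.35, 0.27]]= [[-0.48, 0.12, -0.09], [1.07, -0.26, 0.2], [0.75, -0.19, 0.14]]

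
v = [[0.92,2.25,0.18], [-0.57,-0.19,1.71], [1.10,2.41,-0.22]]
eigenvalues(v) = [-1.6, 0.0, 2.11]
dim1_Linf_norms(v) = [2.25, 1.71, 2.41]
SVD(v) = [[-0.66, -0.22, -0.71], [0.15, -0.97, 0.16], [-0.73, -0.00, 0.68]] @ diag([3.627083911654597, 1.771202560610054, 0.0019460485022626695]) @ [[-0.41, -0.91, 0.08], [0.20, -0.18, -0.96], [-0.89, 0.38, -0.25]]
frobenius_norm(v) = 4.04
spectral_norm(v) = 3.63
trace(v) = 0.51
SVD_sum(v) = [[1.0,2.18,-0.20], [-0.23,-0.5,0.05], [1.1,2.41,-0.22]] + [[-0.08, 0.07, 0.38], [-0.34, 0.31, 1.66], [-0.0, 0.00, 0.0]] + [[0.00, -0.0, 0.0], [-0.0, 0.00, -0.0], [-0.00, 0.00, -0.0]]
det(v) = -0.01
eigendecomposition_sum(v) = [[0.58, 0.72, -0.97], [-0.72, -0.88, 1.19], [0.79, 0.97, -1.30]] + [[0.0, -0.0, -0.0], [-0.0, 0.0, 0.00], [0.0, -0.00, -0.0]] + [[0.33, 1.53, 1.15], [0.15, 0.69, 0.52], [0.31, 1.44, 1.08]]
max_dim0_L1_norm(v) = 4.85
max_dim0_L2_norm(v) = 3.3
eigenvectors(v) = [[0.48,-0.89,0.69], [-0.59,0.38,0.31], [0.65,-0.25,0.65]]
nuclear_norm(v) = 5.40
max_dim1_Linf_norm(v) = 2.41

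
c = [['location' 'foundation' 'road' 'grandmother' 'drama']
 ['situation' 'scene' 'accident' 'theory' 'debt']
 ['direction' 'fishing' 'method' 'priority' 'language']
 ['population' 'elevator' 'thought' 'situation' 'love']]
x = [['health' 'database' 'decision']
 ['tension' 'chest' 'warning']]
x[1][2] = 'warning'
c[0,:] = ['location', 'foundation', 'road', 'grandmother', 'drama']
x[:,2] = ['decision', 'warning']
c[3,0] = 'population'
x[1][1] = 'chest'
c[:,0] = ['location', 'situation', 'direction', 'population']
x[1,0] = 'tension'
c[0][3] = 'grandmother'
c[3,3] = 'situation'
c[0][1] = 'foundation'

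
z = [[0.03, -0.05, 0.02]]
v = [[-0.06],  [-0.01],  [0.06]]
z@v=[[-0.00]]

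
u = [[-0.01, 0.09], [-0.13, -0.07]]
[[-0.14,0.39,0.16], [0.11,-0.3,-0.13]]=u @ [[0.0, -0.01, -0.0], [-1.5, 4.37, 1.79]]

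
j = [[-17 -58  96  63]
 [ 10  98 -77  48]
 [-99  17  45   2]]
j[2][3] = 2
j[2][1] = 17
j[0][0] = -17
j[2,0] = -99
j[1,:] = [10, 98, -77, 48]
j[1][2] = -77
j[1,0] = 10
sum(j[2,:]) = -35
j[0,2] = 96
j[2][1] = 17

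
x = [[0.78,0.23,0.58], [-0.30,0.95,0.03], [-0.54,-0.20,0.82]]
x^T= [[0.78, -0.30, -0.54],[0.23, 0.95, -0.2],[0.58, 0.03, 0.82]]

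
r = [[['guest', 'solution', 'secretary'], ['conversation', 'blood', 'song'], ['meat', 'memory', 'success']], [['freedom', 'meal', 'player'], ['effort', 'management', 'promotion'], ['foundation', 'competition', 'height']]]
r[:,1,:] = [['conversation', 'blood', 'song'], ['effort', 'management', 'promotion']]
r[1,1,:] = ['effort', 'management', 'promotion']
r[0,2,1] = 'memory'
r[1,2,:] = ['foundation', 'competition', 'height']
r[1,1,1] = 'management'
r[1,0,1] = 'meal'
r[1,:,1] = ['meal', 'management', 'competition']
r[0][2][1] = 'memory'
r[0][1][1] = 'blood'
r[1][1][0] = 'effort'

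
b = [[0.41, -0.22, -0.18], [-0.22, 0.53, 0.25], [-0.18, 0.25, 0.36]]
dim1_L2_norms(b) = [0.5, 0.63, 0.47]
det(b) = 0.04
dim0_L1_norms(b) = [0.81, 1.0, 0.79]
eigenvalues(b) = [0.88, 0.24, 0.18]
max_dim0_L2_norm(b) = 0.63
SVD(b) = [[-0.52, -0.83, 0.22], [0.69, -0.55, -0.47], [0.51, -0.09, 0.86]] @ diag([0.8803191766235556, 0.24279606760537836, 0.17688475577106602]) @ [[-0.52, 0.69, 0.51],[-0.83, -0.55, -0.09],[0.22, -0.47, 0.86]]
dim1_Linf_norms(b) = [0.41, 0.53, 0.36]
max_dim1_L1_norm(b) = 1.0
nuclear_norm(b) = 1.30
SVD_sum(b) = [[0.24, -0.31, -0.23], [-0.31, 0.42, 0.31], [-0.23, 0.31, 0.23]] + [[0.17, 0.11, 0.02], [0.11, 0.07, 0.01], [0.02, 0.01, 0.0]] + [[0.01, -0.02, 0.03], [-0.02, 0.04, -0.07], [0.03, -0.07, 0.13]]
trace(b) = 1.30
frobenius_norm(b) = 0.93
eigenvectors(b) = [[0.52, -0.83, 0.22], [-0.69, -0.55, -0.47], [-0.51, -0.09, 0.86]]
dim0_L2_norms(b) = [0.5, 0.63, 0.47]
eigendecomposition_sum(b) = [[0.24, -0.31, -0.23], [-0.31, 0.42, 0.31], [-0.23, 0.31, 0.23]] + [[0.17,0.11,0.02], [0.11,0.07,0.01], [0.02,0.01,0.00]] + [[0.01, -0.02, 0.03], [-0.02, 0.04, -0.07], [0.03, -0.07, 0.13]]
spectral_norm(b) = 0.88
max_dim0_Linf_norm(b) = 0.53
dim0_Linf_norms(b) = [0.41, 0.53, 0.36]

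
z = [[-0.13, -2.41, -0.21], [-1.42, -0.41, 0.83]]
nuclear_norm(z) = 4.09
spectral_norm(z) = 2.48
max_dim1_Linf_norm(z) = 2.41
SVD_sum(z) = [[-0.51, -2.32, 0.04], [-0.16, -0.70, 0.01]] + [[0.38, -0.09, -0.25],[-1.26, 0.29, 0.82]]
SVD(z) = [[-0.96, -0.29], [-0.29, 0.96]] @ diag([2.4842200415073528, 1.6034808341147102]) @ [[0.22, 0.98, -0.02], [-0.82, 0.19, 0.53]]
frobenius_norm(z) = 2.96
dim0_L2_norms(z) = [1.43, 2.44, 0.86]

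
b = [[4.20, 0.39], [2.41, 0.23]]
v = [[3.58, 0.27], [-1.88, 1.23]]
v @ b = [[15.69, 1.46], [-4.93, -0.45]]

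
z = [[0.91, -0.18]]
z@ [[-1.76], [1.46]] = [[-1.86]]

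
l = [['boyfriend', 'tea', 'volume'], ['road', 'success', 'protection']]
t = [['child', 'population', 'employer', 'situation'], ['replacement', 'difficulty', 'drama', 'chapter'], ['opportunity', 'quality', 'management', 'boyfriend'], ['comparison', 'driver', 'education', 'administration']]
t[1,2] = 'drama'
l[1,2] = 'protection'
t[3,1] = 'driver'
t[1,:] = ['replacement', 'difficulty', 'drama', 'chapter']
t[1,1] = 'difficulty'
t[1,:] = ['replacement', 'difficulty', 'drama', 'chapter']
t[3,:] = ['comparison', 'driver', 'education', 'administration']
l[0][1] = 'tea'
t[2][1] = 'quality'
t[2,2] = 'management'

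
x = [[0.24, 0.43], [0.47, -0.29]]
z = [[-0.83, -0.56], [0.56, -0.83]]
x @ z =[[0.04, -0.49], [-0.55, -0.02]]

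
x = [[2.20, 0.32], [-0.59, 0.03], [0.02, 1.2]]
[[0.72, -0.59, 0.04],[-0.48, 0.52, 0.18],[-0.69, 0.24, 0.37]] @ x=[[1.93, 0.26], [-1.36, 0.08], [-1.65, 0.23]]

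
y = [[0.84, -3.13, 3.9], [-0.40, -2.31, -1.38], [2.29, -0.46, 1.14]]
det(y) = 27.07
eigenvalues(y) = [(4.38+0j), (-2.35+0.8j), (-2.35-0.8j)]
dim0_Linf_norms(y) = [2.29, 3.13, 3.9]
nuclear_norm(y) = 9.97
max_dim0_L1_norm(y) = 6.42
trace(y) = -0.33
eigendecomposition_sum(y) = [[(2+0j), -1.14-0.00j, (2.9+0j)],[-0.42+0.00j, (0.24+0j), -0.61+0.00j],[1.48+0.00j, -0.84-0.00j, (2.13+0j)]] + [[(-0.58+0.39j), -1.00-1.93j, 0.50-1.08j], [(0.01+0.41j), -1.28-0.10j, -0.38-0.59j], [0.41-0.11j, 0.19+1.30j, -0.50+0.52j]] + [[-0.58-0.39j, (-1+1.93j), (0.5+1.08j)],[(0.01-0.41j), -1.28+0.10j, (-0.38+0.59j)],[0.41+0.11j, (0.19-1.3j), (-0.5-0.52j)]]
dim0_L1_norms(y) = [3.53, 5.9, 6.42]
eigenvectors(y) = [[0.79+0.00j,  -0.76+0.00j,  -0.76-0.00j], [-0.17+0.00j,  (-0.24+0.38j),  -0.24-0.38j], [(0.58+0j),  0.44+0.15j,  0.44-0.15j]]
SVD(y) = [[0.94,-0.1,0.32], [0.04,-0.91,-0.40], [0.33,0.39,-0.86]] @ diag([5.343911238634287, 2.858555303499253, 1.7718843784046523]) @ [[0.29, -0.60, 0.75],[0.41, 0.78, 0.47],[-0.86, 0.17, 0.47]]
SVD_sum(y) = [[1.45, -3.02, 3.76], [0.07, -0.14, 0.18], [0.51, -1.07, 1.33]] + [[-0.11, -0.21, -0.13],[-1.08, -2.04, -1.22],[0.46, 0.88, 0.52]] + [[-0.49, 0.1, 0.27], [0.61, -0.12, -0.34], [1.31, -0.27, -0.72]]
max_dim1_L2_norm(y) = 5.07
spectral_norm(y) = 5.34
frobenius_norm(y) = 6.31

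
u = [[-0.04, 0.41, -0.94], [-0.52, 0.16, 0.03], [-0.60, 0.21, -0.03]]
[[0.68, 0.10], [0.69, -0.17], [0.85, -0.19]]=u@[[-1.74, 0.33], [-1.10, 0.04], [-1.13, -0.10]]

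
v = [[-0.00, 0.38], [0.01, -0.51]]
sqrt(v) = [[(0.08+0.01j), (0.06-0.52j)], [0.00-0.01j, 0.00+0.71j]]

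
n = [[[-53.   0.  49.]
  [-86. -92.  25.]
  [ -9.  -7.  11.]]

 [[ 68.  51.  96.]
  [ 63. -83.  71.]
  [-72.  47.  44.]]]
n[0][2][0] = -9.0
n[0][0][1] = 0.0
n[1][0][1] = 51.0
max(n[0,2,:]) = 11.0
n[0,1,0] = -86.0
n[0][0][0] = -53.0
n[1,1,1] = -83.0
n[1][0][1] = 51.0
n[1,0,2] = 96.0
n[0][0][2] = 49.0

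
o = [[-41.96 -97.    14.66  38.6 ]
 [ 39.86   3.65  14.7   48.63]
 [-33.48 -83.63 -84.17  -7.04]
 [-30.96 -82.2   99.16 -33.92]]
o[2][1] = -83.63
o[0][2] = 14.66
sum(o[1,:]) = 106.84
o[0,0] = -41.96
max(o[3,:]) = 99.16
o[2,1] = -83.63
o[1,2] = 14.7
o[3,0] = -30.96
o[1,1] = 3.65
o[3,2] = 99.16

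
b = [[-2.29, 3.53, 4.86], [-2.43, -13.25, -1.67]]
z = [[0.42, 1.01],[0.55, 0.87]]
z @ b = [[-3.42,-11.90,0.35], [-3.37,-9.59,1.22]]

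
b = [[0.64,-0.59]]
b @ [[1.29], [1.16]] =[[0.14]]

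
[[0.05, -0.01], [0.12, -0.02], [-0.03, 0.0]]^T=[[0.05,0.12,-0.03],  [-0.01,-0.02,0.0]]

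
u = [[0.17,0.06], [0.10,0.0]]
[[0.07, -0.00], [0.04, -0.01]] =u @ [[0.44,-0.11], [-0.11,0.30]]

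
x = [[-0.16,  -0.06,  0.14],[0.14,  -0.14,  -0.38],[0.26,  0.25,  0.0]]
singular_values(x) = [0.47, 0.38, 0.0]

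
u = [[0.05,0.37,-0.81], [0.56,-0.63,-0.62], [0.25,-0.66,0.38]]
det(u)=0.003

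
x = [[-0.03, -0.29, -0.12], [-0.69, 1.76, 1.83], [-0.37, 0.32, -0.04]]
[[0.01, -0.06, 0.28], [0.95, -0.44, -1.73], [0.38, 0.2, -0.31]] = x @ [[-1.01, -0.03, 0.01],[0.04, 0.51, -0.95],[0.10, -0.74, -0.03]]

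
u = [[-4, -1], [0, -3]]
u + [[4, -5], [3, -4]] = [[0, -6], [3, -7]]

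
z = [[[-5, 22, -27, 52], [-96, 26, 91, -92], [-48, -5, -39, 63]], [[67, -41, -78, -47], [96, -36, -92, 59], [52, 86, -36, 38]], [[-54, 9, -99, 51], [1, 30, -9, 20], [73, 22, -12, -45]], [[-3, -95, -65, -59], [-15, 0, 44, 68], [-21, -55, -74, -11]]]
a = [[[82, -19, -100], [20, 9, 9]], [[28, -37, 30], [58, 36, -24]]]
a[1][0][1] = -37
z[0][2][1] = -5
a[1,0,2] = 30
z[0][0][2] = -27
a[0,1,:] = [20, 9, 9]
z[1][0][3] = -47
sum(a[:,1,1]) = 45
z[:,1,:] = [[-96, 26, 91, -92], [96, -36, -92, 59], [1, 30, -9, 20], [-15, 0, 44, 68]]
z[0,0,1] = 22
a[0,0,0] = 82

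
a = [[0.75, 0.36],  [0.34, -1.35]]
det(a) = -1.13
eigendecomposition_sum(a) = [[0.79, 0.13], [0.12, 0.02]] + [[-0.04, 0.23],  [0.22, -1.37]]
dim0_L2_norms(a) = [0.82, 1.4]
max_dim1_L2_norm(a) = 1.39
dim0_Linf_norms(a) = [0.75, 1.35]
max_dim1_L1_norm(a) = 1.69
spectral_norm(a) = 1.41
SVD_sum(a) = [[-0.04, 0.25], [0.20, -1.37]] + [[0.79, 0.11],[0.14, 0.02]]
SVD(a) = [[-0.18, 0.98],  [0.98, 0.18]] @ diag([1.4069638014550054, 0.8066305606628602]) @ [[0.14, -0.99], [0.99, 0.14]]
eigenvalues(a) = [0.81, -1.41]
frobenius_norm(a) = 1.62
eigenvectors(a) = [[0.99, -0.16],  [0.16, 0.99]]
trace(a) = -0.60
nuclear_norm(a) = 2.21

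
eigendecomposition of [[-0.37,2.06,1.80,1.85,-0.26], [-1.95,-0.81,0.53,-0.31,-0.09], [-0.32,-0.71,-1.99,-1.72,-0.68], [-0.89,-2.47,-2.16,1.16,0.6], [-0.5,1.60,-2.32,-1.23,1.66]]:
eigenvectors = [[0.65+0.00j,0.65-0.00j,(0.11+0j),-0.12-0.12j,(-0.12+0.12j)], [0.09+0.54j,(0.09-0.54j),(0.42+0j),0.10+0.15j,0.10-0.15j], [(-0.28-0.1j),(-0.28+0.1j),-0.68+0.00j,(-0.03+0.24j),(-0.03-0.24j)], [-0.20+0.30j,-0.20-0.30j,0.01+0.00j,(-0.12-0.62j),-0.12+0.62j], [(-0.03-0.26j),(-0.03+0.26j),(-0.59+0j),(0.69+0j),0.69-0.00j]]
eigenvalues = [(-1.43+2.39j), (-1.43-2.39j), (-2.07+0j), (2.29+0.75j), (2.29-0.75j)]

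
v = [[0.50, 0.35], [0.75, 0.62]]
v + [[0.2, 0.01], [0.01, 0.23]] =[[0.7, 0.36],[0.76, 0.85]]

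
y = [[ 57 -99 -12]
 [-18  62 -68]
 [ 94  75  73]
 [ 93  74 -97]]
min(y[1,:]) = -68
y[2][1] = 75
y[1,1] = 62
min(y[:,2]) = -97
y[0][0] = 57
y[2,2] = 73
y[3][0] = 93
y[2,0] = 94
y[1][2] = -68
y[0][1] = -99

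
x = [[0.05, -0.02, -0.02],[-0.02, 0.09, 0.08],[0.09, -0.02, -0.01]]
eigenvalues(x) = [(0.01+0j), (0.06+0.04j), (0.06-0.04j)]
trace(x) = 0.13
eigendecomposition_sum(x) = [[0.00+0.00j, 0.00+0.00j, (-0+0j)], [(0.02+0j), 0.00+0.00j, (-0.01+0j)], [-0.02+0.00j, (-0-0j), (0.01-0j)]] + [[(0.02+0.03j), (-0.01+0.02j), -0.01+0.02j], [(-0.02-0.09j), (0.04-0.02j), 0.04-0.02j], [(0.05+0.03j), (-0.01+0.03j), -0.01+0.03j]] + [[(0.02-0.03j), -0.01-0.02j, (-0.01-0.02j)], [(-0.02+0.09j), (0.04+0.02j), 0.04+0.02j], [0.05-0.03j, -0.01-0.03j, (-0.01-0.03j)]]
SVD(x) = [[-0.37, -0.30, -0.88], [0.79, -0.60, -0.12], [-0.49, -0.74, 0.46]] @ diag([0.14008115202502497, 0.08461785958629603, 0.004133846438333601]) @ [[-0.56, 0.63, 0.54], [-0.83, -0.39, -0.4], [-0.05, -0.67, 0.74]]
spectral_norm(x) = 0.14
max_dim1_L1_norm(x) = 0.19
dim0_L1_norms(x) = [0.16, 0.13, 0.11]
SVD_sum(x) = [[0.03, -0.03, -0.03], [-0.06, 0.07, 0.06], [0.04, -0.04, -0.04]] + [[0.02, 0.01, 0.01], [0.04, 0.02, 0.02], [0.05, 0.02, 0.03]] + [[0.00, 0.0, -0.0],[0.00, 0.00, -0.0],[-0.0, -0.0, 0.00]]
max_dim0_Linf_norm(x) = 0.09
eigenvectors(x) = [[-0.00+0.00j, (-0.26+0.16j), (-0.26-0.16j)],[(-0.71+0j), 0.79+0.00j, (0.79-0j)],[0.71+0.00j, -0.36+0.39j, -0.36-0.39j]]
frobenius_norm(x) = 0.16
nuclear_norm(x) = 0.23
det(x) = 0.00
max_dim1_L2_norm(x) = 0.12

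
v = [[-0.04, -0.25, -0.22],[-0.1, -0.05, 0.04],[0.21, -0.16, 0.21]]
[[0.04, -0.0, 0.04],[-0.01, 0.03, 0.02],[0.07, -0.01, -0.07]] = v@[[0.23, -0.19, -0.22], [-0.18, -0.06, -0.00], [-0.02, 0.11, -0.12]]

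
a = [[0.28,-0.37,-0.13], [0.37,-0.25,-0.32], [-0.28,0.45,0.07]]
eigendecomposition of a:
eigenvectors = [[(0.34+0.34j),(0.34-0.34j),-0.74+0.00j], [(0.68+0j),(0.68-0j),-0.36+0.00j], [-0.25-0.49j,-0.25+0.49j,(-0.57+0j)]]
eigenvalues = [(0.05+0.42j), (0.05-0.42j), (-0+0j)]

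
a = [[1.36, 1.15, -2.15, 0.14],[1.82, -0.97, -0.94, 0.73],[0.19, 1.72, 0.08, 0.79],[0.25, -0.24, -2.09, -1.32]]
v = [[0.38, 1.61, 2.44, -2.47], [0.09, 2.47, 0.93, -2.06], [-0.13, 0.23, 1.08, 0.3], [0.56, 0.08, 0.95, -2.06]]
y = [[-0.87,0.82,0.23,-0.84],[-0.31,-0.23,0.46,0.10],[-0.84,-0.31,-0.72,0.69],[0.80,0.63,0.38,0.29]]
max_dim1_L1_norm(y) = 2.76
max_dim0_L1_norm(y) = 2.82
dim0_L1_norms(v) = [1.16, 4.39, 5.4, 6.89]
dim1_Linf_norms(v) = [2.47, 2.47, 1.08, 2.06]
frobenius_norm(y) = 2.37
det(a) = 0.08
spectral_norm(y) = 1.59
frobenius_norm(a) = 4.83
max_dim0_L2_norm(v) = 3.83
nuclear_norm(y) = 4.36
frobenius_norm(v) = 5.73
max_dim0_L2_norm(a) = 3.14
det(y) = -0.93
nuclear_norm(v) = 8.25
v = a @ y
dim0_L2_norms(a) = [2.29, 2.3, 3.14, 1.71]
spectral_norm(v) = 5.34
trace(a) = -0.85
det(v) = -0.04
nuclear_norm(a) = 8.12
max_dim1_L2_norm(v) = 3.85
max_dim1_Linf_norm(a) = 2.15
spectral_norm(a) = 3.65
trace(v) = 1.87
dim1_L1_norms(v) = [6.9, 5.55, 1.74, 3.65]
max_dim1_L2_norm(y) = 1.48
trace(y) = -1.53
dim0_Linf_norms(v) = [0.56, 2.47, 2.44, 2.47]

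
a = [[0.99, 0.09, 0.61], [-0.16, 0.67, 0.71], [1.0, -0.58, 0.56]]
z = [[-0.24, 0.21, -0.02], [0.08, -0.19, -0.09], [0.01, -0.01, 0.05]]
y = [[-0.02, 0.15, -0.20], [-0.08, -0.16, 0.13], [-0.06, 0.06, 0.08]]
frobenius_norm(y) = 0.35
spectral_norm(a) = 1.67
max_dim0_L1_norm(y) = 0.41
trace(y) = -0.10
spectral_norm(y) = 0.32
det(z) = 0.00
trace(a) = 2.22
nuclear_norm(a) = 3.01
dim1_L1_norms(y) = [0.37, 0.37, 0.2]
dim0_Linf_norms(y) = [0.08, 0.16, 0.2]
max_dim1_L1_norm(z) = 0.47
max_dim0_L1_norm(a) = 2.15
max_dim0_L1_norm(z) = 0.41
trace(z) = -0.38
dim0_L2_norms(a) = [1.42, 0.89, 1.09]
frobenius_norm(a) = 2.00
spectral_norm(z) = 0.37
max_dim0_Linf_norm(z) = 0.24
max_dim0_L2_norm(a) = 1.42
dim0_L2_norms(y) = [0.1, 0.23, 0.25]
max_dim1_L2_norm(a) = 1.28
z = y @ a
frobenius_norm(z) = 0.39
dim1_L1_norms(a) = [1.69, 1.54, 2.14]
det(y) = 0.00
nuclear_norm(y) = 0.52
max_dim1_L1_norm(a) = 2.14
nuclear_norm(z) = 0.53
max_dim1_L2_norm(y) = 0.25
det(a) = 0.50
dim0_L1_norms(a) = [2.15, 1.34, 1.88]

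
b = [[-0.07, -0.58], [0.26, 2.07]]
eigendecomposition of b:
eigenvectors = [[-0.99, 0.27],[0.12, -0.96]]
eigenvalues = [0.0, 2.0]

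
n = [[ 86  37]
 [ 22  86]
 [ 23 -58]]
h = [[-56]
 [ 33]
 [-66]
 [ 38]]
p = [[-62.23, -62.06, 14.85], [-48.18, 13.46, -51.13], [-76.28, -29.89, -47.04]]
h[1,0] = 33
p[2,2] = -47.04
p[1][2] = -51.13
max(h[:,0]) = 38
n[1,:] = [22, 86]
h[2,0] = -66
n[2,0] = 23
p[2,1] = -29.89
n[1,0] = 22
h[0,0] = -56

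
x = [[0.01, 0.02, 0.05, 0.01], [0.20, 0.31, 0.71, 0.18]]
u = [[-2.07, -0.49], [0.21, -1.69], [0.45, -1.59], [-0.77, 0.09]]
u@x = [[-0.12,-0.19,-0.45,-0.11], [-0.34,-0.52,-1.19,-0.30], [-0.31,-0.48,-1.11,-0.28], [0.01,0.01,0.03,0.01]]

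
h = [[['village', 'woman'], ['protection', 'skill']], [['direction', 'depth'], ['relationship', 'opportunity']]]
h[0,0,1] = 'woman'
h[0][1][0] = 'protection'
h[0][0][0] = 'village'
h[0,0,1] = 'woman'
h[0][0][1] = 'woman'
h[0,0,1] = 'woman'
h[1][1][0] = 'relationship'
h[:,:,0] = [['village', 'protection'], ['direction', 'relationship']]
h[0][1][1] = 'skill'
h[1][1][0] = 'relationship'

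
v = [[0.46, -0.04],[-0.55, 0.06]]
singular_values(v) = [0.72, 0.01]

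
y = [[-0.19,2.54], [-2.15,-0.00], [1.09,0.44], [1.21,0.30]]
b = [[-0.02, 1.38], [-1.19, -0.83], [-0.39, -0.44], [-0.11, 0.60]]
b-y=[[0.17, -1.16], [0.96, -0.83], [-1.48, -0.88], [-1.32, 0.3]]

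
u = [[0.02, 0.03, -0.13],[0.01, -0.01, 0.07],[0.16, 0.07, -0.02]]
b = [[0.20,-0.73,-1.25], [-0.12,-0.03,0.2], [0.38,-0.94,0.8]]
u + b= [[0.22, -0.70, -1.38], [-0.11, -0.04, 0.27], [0.54, -0.87, 0.78]]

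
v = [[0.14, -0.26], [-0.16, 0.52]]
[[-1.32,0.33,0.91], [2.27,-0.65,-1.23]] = v@[[-3.06, 0.15, 4.96], [3.42, -1.20, -0.84]]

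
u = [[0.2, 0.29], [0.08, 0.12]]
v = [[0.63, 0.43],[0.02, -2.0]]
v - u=[[0.43, 0.14], [-0.06, -2.12]]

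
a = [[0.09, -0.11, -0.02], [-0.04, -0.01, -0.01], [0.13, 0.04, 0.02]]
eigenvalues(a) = [(0.11+0j), (-0.01+0.03j), (-0.01-0.03j)]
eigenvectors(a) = [[0.61+0.00j, (-0.12+0.14j), -0.12-0.14j], [(-0.26+0j), (-0.24+0.15j), (-0.24-0.15j)], [0.75+0.00j, (0.94+0j), 0.94-0.00j]]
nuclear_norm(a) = 0.29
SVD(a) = [[-0.71, -0.71, 0.01],[0.21, -0.20, 0.96],[-0.68, 0.68, 0.29]] @ diag([0.1670707944812194, 0.11563142793640903, 0.004089315933161696]) @ [[-0.96,0.29,-0.01],[0.28,0.93,0.26],[0.08,0.24,-0.97]]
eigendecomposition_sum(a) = [[(0.09+0j), -0.08+0.00j, (-0.01+0j)], [(-0.04+0j), (0.04-0j), 0.00-0.00j], [(0.11+0j), (-0.1+0j), (-0.01+0j)]] + [[0j, -0.01+0.01j, (-0+0j)], [-0.00+0.00j, -0.02+0.00j, -0.01-0.00j], [0.01-0.01j, 0.07+0.03j, 0.02+0.02j]] + [[-0j,-0.01-0.01j,(-0-0j)], [-0.00-0.00j,(-0.02-0j),(-0.01+0j)], [(0.01+0.01j),0.07-0.03j,0.02-0.02j]]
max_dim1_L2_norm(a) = 0.14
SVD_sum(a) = [[0.11, -0.03, 0.0],[-0.03, 0.01, -0.0],[0.11, -0.03, 0.00]] + [[-0.02, -0.08, -0.02], [-0.01, -0.02, -0.01], [0.02, 0.07, 0.02]] + [[0.0, 0.0, -0.0], [0.00, 0.0, -0.00], [0.0, 0.0, -0.0]]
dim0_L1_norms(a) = [0.26, 0.16, 0.05]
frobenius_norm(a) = 0.20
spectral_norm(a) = 0.17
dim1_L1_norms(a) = [0.22, 0.06, 0.19]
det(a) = 0.00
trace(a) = 0.10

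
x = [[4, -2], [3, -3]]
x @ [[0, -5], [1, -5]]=[[-2, -10], [-3, 0]]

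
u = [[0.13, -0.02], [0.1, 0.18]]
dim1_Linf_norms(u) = [0.13, 0.18]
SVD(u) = [[-0.32,-0.95],[-0.95,0.32]] @ diag([0.21337760704622966, 0.11903779572566361]) @ [[-0.64,  -0.77], [-0.77,  0.64]]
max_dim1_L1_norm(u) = 0.28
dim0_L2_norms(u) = [0.16, 0.18]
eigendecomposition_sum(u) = [[0.06+0.07j, -0.01+0.04j], [0.05-0.21j, (0.09-0.03j)]] + [[0.06-0.07j, -0.01-0.04j], [(0.05+0.21j), 0.09+0.03j]]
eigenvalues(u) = [(0.16+0.04j), (0.16-0.04j)]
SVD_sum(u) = [[0.04, 0.05], [0.13, 0.16]] + [[0.09, -0.07], [-0.03, 0.02]]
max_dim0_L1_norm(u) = 0.23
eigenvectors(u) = [[0.23-0.34j, 0.23+0.34j], [-0.91+0.00j, -0.91-0.00j]]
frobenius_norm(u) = 0.24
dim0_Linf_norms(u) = [0.13, 0.18]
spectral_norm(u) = 0.21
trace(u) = 0.31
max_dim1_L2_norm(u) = 0.21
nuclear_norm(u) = 0.33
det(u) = 0.03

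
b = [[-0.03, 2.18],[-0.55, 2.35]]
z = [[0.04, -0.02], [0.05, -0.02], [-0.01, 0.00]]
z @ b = [[0.01, 0.04], [0.01, 0.06], [0.0, -0.02]]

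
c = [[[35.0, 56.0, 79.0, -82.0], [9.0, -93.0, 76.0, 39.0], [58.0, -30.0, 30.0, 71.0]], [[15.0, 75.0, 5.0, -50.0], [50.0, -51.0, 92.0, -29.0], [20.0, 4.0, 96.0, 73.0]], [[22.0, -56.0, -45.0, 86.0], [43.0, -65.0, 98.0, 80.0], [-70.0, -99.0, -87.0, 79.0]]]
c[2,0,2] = -45.0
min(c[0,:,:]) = -93.0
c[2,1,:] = [43.0, -65.0, 98.0, 80.0]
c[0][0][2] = 79.0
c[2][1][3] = 80.0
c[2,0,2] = -45.0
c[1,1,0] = 50.0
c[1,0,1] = 75.0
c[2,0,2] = -45.0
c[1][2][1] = 4.0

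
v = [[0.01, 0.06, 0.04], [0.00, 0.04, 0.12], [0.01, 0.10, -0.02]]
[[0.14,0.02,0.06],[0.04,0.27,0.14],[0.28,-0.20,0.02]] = v@ [[0.24, -0.16, -0.54],[2.69, -1.44, 0.45],[-0.55, 2.71, 1.01]]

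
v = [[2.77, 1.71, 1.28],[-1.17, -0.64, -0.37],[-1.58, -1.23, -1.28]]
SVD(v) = [[-0.79, 0.36, 0.50], [0.31, -0.47, 0.83], [0.53, 0.81, 0.26]] @ diag([4.422730812562515, 0.48779798255080997, 0.002299528095772933]) @ [[-0.77, -0.50, -0.41], [0.54, -0.16, -0.82], [-0.34, 0.85, -0.40]]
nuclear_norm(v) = 4.91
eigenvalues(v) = [1.48, -0.63, 0.01]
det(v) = -0.00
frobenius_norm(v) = 4.45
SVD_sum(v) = [[2.67, 1.74, 1.42], [-1.05, -0.68, -0.56], [-1.79, -1.17, -0.96]] + [[0.10, -0.03, -0.14], [-0.12, 0.04, 0.19], [0.21, -0.06, -0.32]] + [[-0.0, 0.0, -0.00], [-0.00, 0.0, -0.00], [-0.0, 0.0, -0.00]]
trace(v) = 0.85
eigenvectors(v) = [[0.86, 0.3, 0.35], [-0.42, 0.11, -0.85], [-0.30, -0.95, 0.39]]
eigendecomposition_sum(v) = [[2.56, 1.49, 0.99], [-1.26, -0.73, -0.48], [-0.91, -0.53, -0.35]] + [[0.21,0.22,0.29], [0.08,0.08,0.11], [-0.67,-0.7,-0.93]] + [[-0.0, -0.0, -0.00], [0.01, 0.01, 0.0], [-0.0, -0.0, -0.0]]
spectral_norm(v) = 4.42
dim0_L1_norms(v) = [5.52, 3.58, 2.93]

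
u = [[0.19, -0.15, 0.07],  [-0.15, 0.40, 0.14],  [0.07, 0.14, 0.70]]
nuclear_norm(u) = 1.29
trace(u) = 1.29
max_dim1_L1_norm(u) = 0.91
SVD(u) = [[0.02, -0.54, -0.84], [0.36, 0.79, -0.49], [0.93, -0.29, 0.21]] @ diag([0.7553880403118364, 0.44976684528244665, 0.08484511440571708]) @ [[0.02, 0.36, 0.93], [-0.54, 0.79, -0.29], [-0.84, -0.49, 0.21]]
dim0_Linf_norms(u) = [0.19, 0.4, 0.7]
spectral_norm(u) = 0.76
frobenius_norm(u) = 0.88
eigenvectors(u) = [[-0.84, -0.54, 0.02], [-0.49, 0.79, 0.36], [0.21, -0.29, 0.93]]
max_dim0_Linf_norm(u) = 0.7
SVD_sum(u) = [[0.00,0.01,0.01], [0.01,0.10,0.25], [0.01,0.25,0.66]] + [[0.13, -0.19, 0.07], [-0.19, 0.28, -0.1], [0.07, -0.1, 0.04]] + [[0.06, 0.04, -0.01], [0.04, 0.02, -0.01], [-0.01, -0.01, 0.00]]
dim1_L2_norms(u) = [0.25, 0.45, 0.72]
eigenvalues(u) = [0.08, 0.45, 0.76]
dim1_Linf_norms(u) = [0.19, 0.4, 0.7]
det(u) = 0.03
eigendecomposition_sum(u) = [[0.06,  0.04,  -0.01], [0.04,  0.02,  -0.01], [-0.01,  -0.01,  0.0]] + [[0.13, -0.19, 0.07], [-0.19, 0.28, -0.10], [0.07, -0.10, 0.04]] + [[0.00, 0.01, 0.01],[0.01, 0.10, 0.25],[0.01, 0.25, 0.66]]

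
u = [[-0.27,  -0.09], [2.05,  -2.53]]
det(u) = 0.87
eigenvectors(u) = [[0.73, 0.04], [0.69, 1.0]]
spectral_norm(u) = 3.26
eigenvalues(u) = [-0.35, -2.45]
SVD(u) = [[-0.03, 1.0], [1.0, 0.03]] @ diag([3.257833319268582, 0.2663119671803179]) @ [[0.63, -0.78], [-0.78, -0.63]]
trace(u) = -2.80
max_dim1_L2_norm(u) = 3.26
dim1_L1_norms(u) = [0.36, 4.58]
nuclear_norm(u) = 3.52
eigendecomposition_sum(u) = [[-0.37,  0.02], [-0.35,  0.01]] + [[0.1, -0.11],[2.4, -2.54]]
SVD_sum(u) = [[-0.06, 0.08],[2.06, -2.52]] + [[-0.21, -0.17], [-0.01, -0.01]]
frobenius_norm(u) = 3.27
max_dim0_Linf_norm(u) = 2.53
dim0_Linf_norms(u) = [2.05, 2.53]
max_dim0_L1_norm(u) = 2.62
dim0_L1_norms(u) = [2.32, 2.62]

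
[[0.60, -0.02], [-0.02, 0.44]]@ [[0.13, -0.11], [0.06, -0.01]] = [[0.08, -0.07], [0.02, -0.00]]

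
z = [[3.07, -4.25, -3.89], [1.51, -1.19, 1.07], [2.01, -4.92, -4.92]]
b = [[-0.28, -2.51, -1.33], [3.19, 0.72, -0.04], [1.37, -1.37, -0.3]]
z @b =[[-19.75, -5.44, -2.75], [-2.75, -6.11, -2.28], [-23.00, -1.85, -1.00]]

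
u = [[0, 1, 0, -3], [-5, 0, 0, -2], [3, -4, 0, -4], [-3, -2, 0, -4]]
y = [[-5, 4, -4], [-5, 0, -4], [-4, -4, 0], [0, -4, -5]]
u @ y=[[-5, 12, 11], [25, -12, 30], [5, 28, 24], [25, 4, 40]]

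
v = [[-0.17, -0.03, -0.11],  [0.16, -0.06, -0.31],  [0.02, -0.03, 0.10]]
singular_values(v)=[0.36, 0.21, 0.05]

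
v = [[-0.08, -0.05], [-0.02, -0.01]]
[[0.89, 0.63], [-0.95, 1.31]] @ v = [[-0.08, -0.05], [0.05, 0.03]]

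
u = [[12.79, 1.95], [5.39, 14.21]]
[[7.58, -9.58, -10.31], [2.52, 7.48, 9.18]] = u@[[0.60, -0.88, -0.96], [-0.05, 0.86, 1.01]]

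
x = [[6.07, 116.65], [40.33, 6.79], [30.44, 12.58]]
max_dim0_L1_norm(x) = 136.02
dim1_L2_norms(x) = [116.81, 40.9, 32.94]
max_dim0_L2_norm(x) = 117.52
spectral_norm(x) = 118.22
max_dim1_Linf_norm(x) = 116.65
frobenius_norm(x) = 128.07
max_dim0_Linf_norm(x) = 116.65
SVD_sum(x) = [[13.87, 115.71], [1.37, 11.46], [1.92, 16.0]] + [[-7.8,0.94],  [38.96,-4.67],  [28.52,-3.42]]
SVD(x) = [[0.99, -0.16], [0.10, 0.80], [0.14, 0.58]] @ diag([118.21673952477158, 49.25782065958971]) @ [[0.12, 0.99],[0.99, -0.12]]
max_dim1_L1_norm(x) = 122.72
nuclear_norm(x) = 167.47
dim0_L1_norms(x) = [76.84, 136.02]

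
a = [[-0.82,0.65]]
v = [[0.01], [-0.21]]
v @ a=[[-0.01, 0.01], [0.17, -0.14]]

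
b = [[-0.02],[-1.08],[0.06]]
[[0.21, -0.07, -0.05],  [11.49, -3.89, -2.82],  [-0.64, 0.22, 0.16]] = b @ [[-10.64,3.6,2.61]]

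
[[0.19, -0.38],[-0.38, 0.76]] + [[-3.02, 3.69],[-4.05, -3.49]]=[[-2.83,3.31], [-4.43,-2.73]]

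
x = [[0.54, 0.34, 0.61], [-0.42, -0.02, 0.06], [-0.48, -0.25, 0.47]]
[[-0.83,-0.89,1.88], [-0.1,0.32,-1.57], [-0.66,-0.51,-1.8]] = x@ [[0.05, -1.03, 3.73], [-0.05, 1.47, -0.18], [-1.37, -1.36, -0.12]]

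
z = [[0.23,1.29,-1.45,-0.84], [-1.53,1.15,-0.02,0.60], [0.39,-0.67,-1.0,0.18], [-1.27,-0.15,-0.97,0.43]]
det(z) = 2.60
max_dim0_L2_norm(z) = 2.04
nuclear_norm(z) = 6.43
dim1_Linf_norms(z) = [1.45, 1.53, 1.0, 1.27]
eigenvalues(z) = [(1.12+1.37j), (1.12-1.37j), (-0.71+0.57j), (-0.71-0.57j)]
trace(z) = 0.81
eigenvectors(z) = [[(-0.15+0.52j), (-0.15-0.52j), 0.55-0.10j, 0.55+0.10j], [-0.70+0.00j, -0.70-0.00j, (0.23-0.02j), 0.23+0.02j], [0.15-0.02j, 0.15+0.02j, 0.10-0.30j, (0.1+0.3j)], [(-0.33-0.27j), -0.33+0.27j, 0.73+0.00j, (0.73-0j)]]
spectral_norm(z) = 2.46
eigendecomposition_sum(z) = [[0.18+0.64j,(0.73-0.27j),-0.10-0.20j,(-0.35-0.37j)], [(-0.73+0.45j),0.60+0.82j,0.21-0.19j,(0.34-0.57j)], [0.14-0.12j,-0.16-0.16j,(-0.04+0.05j),-0.05+0.13j], [(-0.52-0.07j),-0.04+0.62j,(0.18-0.01j),0.38-0.13j]] + [[(0.18-0.64j), 0.73+0.27j, (-0.1+0.2j), (-0.35+0.37j)], [(-0.73-0.45j), 0.60-0.82j, (0.21+0.19j), (0.34+0.57j)], [(0.14+0.12j), -0.16+0.16j, (-0.04-0.05j), -0.05-0.13j], [(-0.52+0.07j), (-0.04-0.62j), (0.18+0.01j), 0.38+0.13j]] + [[-0.07+0.15j, -0.09-0.32j, (-0.63-0.61j), (-0.07+0.33j)],[(-0.03+0.06j), (-0.02-0.13j), (-0.22-0.27j), -0.04+0.13j],[(0.05+0.07j), (-0.18-0.04j), -0.46+0.14j, 0.14+0.12j],[-0.12+0.17j, -0.04-0.43j, (-0.66-0.92j), -0.17+0.41j]] + [[(-0.07-0.15j), (-0.09+0.32j), (-0.63+0.61j), -0.07-0.33j], [(-0.03-0.06j), (-0.02+0.13j), -0.22+0.27j, -0.04-0.13j], [0.05-0.07j, (-0.18+0.04j), (-0.46-0.14j), 0.14-0.12j], [(-0.12-0.17j), (-0.04+0.43j), -0.66+0.92j, (-0.17-0.41j)]]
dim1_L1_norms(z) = [3.81, 3.3, 2.24, 2.82]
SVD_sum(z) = [[-0.79, 0.66, -0.53, 0.11], [-1.19, 1.0, -0.81, 0.17], [0.11, -0.10, 0.08, -0.02], [-0.85, 0.72, -0.58, 0.12]] + [[0.94, 0.31, -1.17, -0.79], [-0.49, -0.16, 0.6, 0.41], [0.38, 0.12, -0.46, -0.31], [-0.14, -0.05, 0.18, 0.12]] + [[0.08,0.32,0.25,-0.14], [0.07,0.26,0.20,-0.11], [-0.2,-0.77,-0.59,0.33], [-0.2,-0.76,-0.59,0.33]] + [[-0.01, -0.01, 0.0, -0.02], [0.07, 0.05, -0.02, 0.13], [0.10, 0.07, -0.02, 0.18], [-0.08, -0.06, 0.02, -0.14]]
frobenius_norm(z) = 3.60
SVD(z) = [[0.47, -0.83, 0.28, 0.09], [0.71, 0.43, 0.22, -0.51], [-0.07, -0.33, -0.66, -0.67], [0.51, 0.13, -0.66, 0.54]] @ diag([2.458953363059337, 2.0760400050764614, 1.5756452821967233, 0.3231844679320501]) @ [[-0.68,0.57,-0.46,0.1], [-0.55,-0.18,0.68,0.46], [0.19,0.74,0.57,-0.32], [-0.46,-0.32,0.1,-0.82]]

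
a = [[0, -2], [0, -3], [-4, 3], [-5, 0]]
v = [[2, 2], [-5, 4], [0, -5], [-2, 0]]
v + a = [[2, 0], [-5, 1], [-4, -2], [-7, 0]]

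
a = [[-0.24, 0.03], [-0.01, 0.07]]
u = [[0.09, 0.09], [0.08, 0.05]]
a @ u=[[-0.02, -0.02], [0.0, 0.00]]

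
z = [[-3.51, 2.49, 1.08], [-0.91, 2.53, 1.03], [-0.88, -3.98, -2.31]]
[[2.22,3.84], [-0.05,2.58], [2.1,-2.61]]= z @ [[-0.87, -0.51],[-0.33, 0.99],[-0.01, -0.38]]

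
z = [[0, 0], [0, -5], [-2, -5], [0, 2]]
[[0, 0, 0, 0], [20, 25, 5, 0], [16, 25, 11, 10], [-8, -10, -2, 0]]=z@ [[2, 0, -3, -5], [-4, -5, -1, 0]]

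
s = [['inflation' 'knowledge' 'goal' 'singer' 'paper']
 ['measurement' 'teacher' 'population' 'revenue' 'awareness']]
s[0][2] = 'goal'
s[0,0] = 'inflation'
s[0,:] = ['inflation', 'knowledge', 'goal', 'singer', 'paper']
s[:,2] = ['goal', 'population']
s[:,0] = ['inflation', 'measurement']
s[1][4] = 'awareness'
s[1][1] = 'teacher'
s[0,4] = 'paper'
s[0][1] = 'knowledge'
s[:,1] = ['knowledge', 'teacher']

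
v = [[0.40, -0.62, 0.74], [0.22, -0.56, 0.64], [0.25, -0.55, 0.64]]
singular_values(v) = [1.62, 0.1, 0.0]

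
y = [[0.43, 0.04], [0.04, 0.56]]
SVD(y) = [[0.27, 0.96], [0.96, -0.27]] @ diag([0.5713216876123688, 0.4186783123876312]) @ [[0.27, 0.96], [0.96, -0.27]]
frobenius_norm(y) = 0.71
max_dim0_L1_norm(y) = 0.6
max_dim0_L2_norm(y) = 0.56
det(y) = 0.24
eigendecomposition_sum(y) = [[0.39, -0.11], [-0.11, 0.03]] + [[0.04, 0.15], [0.15, 0.53]]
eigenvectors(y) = [[-0.96, -0.27], [0.27, -0.96]]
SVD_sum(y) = [[0.04, 0.15], [0.15, 0.53]] + [[0.39, -0.11],[-0.11, 0.03]]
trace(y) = 0.99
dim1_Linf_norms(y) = [0.43, 0.56]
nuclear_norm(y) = 0.99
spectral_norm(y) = 0.57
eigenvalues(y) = [0.42, 0.57]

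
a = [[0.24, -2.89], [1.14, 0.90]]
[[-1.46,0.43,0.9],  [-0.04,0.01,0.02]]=a @ [[-0.41, 0.12, 0.25], [0.47, -0.14, -0.29]]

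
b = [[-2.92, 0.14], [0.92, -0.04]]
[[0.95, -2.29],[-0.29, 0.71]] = b@[[-0.19, 0.64],[2.8, -2.99]]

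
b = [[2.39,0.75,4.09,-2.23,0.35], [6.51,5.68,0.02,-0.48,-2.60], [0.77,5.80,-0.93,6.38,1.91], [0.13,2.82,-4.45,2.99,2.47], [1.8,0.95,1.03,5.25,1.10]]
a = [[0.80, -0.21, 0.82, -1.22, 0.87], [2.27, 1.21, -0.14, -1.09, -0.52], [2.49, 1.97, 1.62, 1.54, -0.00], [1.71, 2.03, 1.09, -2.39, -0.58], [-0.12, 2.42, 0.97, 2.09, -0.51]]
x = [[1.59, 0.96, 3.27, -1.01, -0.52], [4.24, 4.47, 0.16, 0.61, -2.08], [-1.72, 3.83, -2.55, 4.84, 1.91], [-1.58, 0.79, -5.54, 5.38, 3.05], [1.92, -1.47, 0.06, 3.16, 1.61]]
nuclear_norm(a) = 13.18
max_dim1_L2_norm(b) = 9.04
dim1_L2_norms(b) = [5.3, 9.04, 8.91, 6.54, 5.83]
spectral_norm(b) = 12.10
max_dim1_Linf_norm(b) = 6.51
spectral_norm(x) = 11.23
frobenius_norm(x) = 14.14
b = x + a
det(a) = -17.22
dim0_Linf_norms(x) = [4.24, 4.47, 5.54, 5.38, 3.05]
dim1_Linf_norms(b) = [4.09, 6.51, 6.38, 4.45, 5.25]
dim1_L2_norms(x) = [3.93, 6.53, 7.16, 8.49, 4.29]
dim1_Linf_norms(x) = [3.27, 4.47, 4.84, 5.54, 3.16]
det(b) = -2803.21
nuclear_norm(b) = 30.87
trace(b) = 11.23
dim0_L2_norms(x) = [5.44, 6.19, 6.92, 7.98, 4.49]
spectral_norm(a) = 5.48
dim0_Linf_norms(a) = [2.49, 2.42, 1.62, 2.39, 0.87]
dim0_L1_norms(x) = [11.05, 11.52, 11.58, 15.0, 9.17]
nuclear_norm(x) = 25.47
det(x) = -363.77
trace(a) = 0.73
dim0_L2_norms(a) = [3.86, 3.92, 2.33, 3.89, 1.27]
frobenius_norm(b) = 16.31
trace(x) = 10.50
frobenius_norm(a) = 7.25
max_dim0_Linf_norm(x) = 5.54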